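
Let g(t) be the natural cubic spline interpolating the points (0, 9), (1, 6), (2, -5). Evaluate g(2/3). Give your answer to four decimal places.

With m_i denoting the second derivative at x_i, h_i = 1, 1, and Δ_i = (y_(i+1) − y_i)/h_i = -3, -11:
  1·m_0 + 4·m_1 + 1·m_2 = 6(Δ_1 - Δ_0) = -48
Natural end conditions: m_0 = m_2 = 0.
Forward elimination and back-substitution give m_0 = 0, m_1 = -12, m_2 = 0.
On [0, 1], g(t) = 9 - 1·t + 0·t² - 2·t³.
With t = 2/3: g(2/3) = 209/27.

7.7407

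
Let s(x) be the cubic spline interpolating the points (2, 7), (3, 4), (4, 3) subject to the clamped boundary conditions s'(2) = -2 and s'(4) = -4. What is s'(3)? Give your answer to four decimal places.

-1.5000

Let σ_i = s''(x_i). Step sizes h_i = 1, 1; slopes of the chords Δ_i = (y_(i+1) - y_i)/h_i = -3, -1.
  1·σ_0 + 4·σ_1 + 1·σ_2 = 6(Δ_1 - Δ_0) = 12
Clamped end conditions give two more equations: 2h_0·σ_0 + h_0·σ_1 = 6(Δ_0 - s'(2)) = -6 and h_1·σ_1 + 2h_1·σ_2 = 6(s'(4) - Δ_1) = -18.
Forward elimination and back-substitution give σ_0 = -7, σ_1 = 8, σ_2 = -13.
On [3, 4], s'(x) = b_1 + 2c_1·(x - 3) + 3d_1·(x - 3)² with b_1 = Δ_1 - h_1(2σ_1 + σ_2)/6 = -3/2, c_1 = σ_1/2 = 4, d_1 = (σ_2 - σ_1)/(6h_1) = -7/2. So s'(3) = -3/2.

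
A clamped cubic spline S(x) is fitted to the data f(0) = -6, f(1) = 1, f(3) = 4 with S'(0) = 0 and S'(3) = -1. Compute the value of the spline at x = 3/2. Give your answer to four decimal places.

With M_i denoting the second derivative at x_i, h_i = 1, 2, and Δ_i = (y_(i+1) − y_i)/h_i = 7, 3/2:
  1·M_0 + 6·M_1 + 2·M_2 = 6(Δ_1 - Δ_0) = -33
Clamped end conditions give two more equations: 2h_0·M_0 + h_0·M_1 = 6(Δ_0 - S'(0)) = 42 and h_1·M_1 + 2h_1·M_2 = 6(S'(3) - Δ_1) = -15.
Solving the tridiagonal system: M_0 = 157/6, M_1 = -31/3, M_2 = 17/12.
On [1, 3], S(x) = 1 + 95/12·(x - 1) - 31/6·(x - 1)² + 47/48·(x - 1)³.
With (x - 1) = 1/2: S(3/2) = 485/128.

3.7891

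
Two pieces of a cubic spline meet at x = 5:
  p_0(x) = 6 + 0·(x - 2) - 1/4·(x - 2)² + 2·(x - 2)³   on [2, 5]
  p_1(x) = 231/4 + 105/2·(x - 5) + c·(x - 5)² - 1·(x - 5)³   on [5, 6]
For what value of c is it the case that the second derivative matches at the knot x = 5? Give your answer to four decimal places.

p_0''(x) = -1/2 + 12·(x - 2), so p_0''(5) = 71/2. On the right, p_1''(5) = 2c, so c = 71/4.

17.7500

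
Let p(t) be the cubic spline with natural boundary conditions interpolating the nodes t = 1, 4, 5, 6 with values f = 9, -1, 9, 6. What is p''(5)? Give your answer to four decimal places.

-22.7097

Write M_i for p''(x_i). With h_i = 3, 1, 1 and divided differences Δ_i = -10/3, 10, -3, the continuity of p' gives the tridiagonal system
  3·M_0 + 8·M_1 + 1·M_2 = 6(Δ_1 - Δ_0) = 80
  1·M_1 + 4·M_2 + 1·M_3 = 6(Δ_2 - Δ_1) = -78
Natural end conditions: M_0 = M_3 = 0.
Hence M_0 = 0, M_1 = 398/31, M_2 = -704/31, M_3 = 0.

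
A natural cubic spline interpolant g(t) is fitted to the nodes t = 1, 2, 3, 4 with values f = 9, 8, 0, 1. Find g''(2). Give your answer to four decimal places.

-14.8000

With σ_i denoting the second derivative at x_i, h_i = 1, 1, 1, and Δ_i = (y_(i+1) − y_i)/h_i = -1, -8, 1:
  1·σ_0 + 4·σ_1 + 1·σ_2 = 6(Δ_1 - Δ_0) = -42
  1·σ_1 + 4·σ_2 + 1·σ_3 = 6(Δ_2 - Δ_1) = 54
Natural end conditions: σ_0 = σ_3 = 0.
Hence σ_0 = 0, σ_1 = -74/5, σ_2 = 86/5, σ_3 = 0.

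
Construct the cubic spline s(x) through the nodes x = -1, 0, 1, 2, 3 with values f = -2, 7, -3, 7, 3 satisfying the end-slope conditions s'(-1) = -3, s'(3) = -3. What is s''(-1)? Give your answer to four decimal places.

With m_i denoting the second derivative at x_i, h_i = 1, 1, 1, 1, and Δ_i = (y_(i+1) − y_i)/h_i = 9, -10, 10, -4:
  1·m_0 + 4·m_1 + 1·m_2 = 6(Δ_1 - Δ_0) = -114
  1·m_1 + 4·m_2 + 1·m_3 = 6(Δ_2 - Δ_1) = 120
  1·m_2 + 4·m_3 + 1·m_4 = 6(Δ_3 - Δ_2) = -84
Clamped end conditions give two more equations: 2h_0·m_0 + h_0·m_1 = 6(Δ_0 - s'(-1)) = 72 and h_3·m_3 + 2h_3·m_4 = 6(s'(3) - Δ_3) = 6.
Solving: m_0 = 261/4, m_1 = -117/2, m_2 = 219/4, m_3 = -81/2, m_4 = 93/4.

65.2500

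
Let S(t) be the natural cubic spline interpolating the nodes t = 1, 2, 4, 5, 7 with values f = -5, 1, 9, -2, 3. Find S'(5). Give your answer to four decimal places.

Write m_i for S''(x_i). With h_i = 1, 2, 1, 2 and divided differences Δ_i = 6, 4, -11, 5/2, the continuity of S' gives the tridiagonal system
  1·m_0 + 6·m_1 + 2·m_2 = 6(Δ_1 - Δ_0) = -12
  2·m_1 + 6·m_2 + 1·m_3 = 6(Δ_2 - Δ_1) = -90
  1·m_2 + 6·m_3 + 2·m_4 = 6(Δ_3 - Δ_2) = 81
Natural end conditions: m_0 = m_4 = 0.
Hence m_0 = 0, m_1 = 137/31, m_2 = -597/31, m_3 = 518/31, m_4 = 0.
On [5, 7], S'(t) = b_3 + 2c_3·(t - 5) + 3d_3·(t - 5)² with b_3 = Δ_3 - h_3(2m_3 + m_4)/6 = -1607/186, c_3 = m_3/2 = 259/31, d_3 = (m_4 - m_3)/(6h_3) = -259/186. So S'(5) = -1607/186.

-8.6398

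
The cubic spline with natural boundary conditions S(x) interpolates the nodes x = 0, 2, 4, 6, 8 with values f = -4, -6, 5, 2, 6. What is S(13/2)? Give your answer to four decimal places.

1.9805

With M_i denoting the second derivative at x_i, h_i = 2, 2, 2, 2, and Δ_i = (y_(i+1) − y_i)/h_i = -1, 11/2, -3/2, 2:
  2·M_0 + 8·M_1 + 2·M_2 = 6(Δ_1 - Δ_0) = 39
  2·M_1 + 8·M_2 + 2·M_3 = 6(Δ_2 - Δ_1) = -42
  2·M_2 + 8·M_3 + 2·M_4 = 6(Δ_3 - Δ_2) = 21
Natural end conditions: M_0 = M_4 = 0.
Solving the tridiagonal system: M_0 = 0, M_1 = 387/56, M_2 = -57/7, M_3 = 261/56, M_4 = 0.
On [6, 8], S(x) = 2 - 31/28·(x - 6) + 261/112·(x - 6)² - 87/224·(x - 6)³.
With (x - 6) = 1/2: S(13/2) = 507/256.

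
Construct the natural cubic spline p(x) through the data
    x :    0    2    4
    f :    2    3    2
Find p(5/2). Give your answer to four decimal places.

Let M_i = p''(x_i). Step sizes h_i = 2, 2; slopes of the chords Δ_i = (y_(i+1) - y_i)/h_i = 1/2, -1/2.
  2·M_0 + 8·M_1 + 2·M_2 = 6(Δ_1 - Δ_0) = -6
Natural end conditions: M_0 = M_2 = 0.
Solving the tridiagonal system: M_0 = 0, M_1 = -3/4, M_2 = 0.
On [2, 4], p(x) = 3 + 0·(x - 2) - 3/8·(x - 2)² + 1/16·(x - 2)³.
With (x - 2) = 1/2: p(5/2) = 373/128.

2.9141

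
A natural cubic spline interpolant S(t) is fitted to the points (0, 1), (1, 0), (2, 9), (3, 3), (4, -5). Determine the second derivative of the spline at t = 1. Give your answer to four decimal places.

Put M_i = S'' at the i-th knot. Here h = (1, 1, 1, 1) and Δ = (-1, 9, -6, -8), so the interior equations h_(i-1)·M_(i-1) + 2(h_(i-1)+h_i)·M_i + h_i·M_(i+1) = 6(Δ_i − Δ_(i-1)) read
  1·M_0 + 4·M_1 + 1·M_2 = 6(Δ_1 - Δ_0) = 60
  1·M_1 + 4·M_2 + 1·M_3 = 6(Δ_2 - Δ_1) = -90
  1·M_2 + 4·M_3 + 1·M_4 = 6(Δ_3 - Δ_2) = -12
Natural end conditions: M_0 = M_4 = 0.
Hence M_0 = 0, M_1 = 156/7, M_2 = -204/7, M_3 = 30/7, M_4 = 0.

22.2857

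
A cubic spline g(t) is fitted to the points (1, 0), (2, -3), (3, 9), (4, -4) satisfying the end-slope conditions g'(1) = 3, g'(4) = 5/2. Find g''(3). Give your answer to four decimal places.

Write M_i for g''(x_i). With h_i = 1, 1, 1 and divided differences Δ_i = -3, 12, -13, the continuity of g' gives the tridiagonal system
  1·M_0 + 4·M_1 + 1·M_2 = 6(Δ_1 - Δ_0) = 90
  1·M_1 + 4·M_2 + 1·M_3 = 6(Δ_2 - Δ_1) = -150
Clamped end conditions give two more equations: 2h_0·M_0 + h_0·M_1 = 6(Δ_0 - g'(1)) = -36 and h_2·M_2 + 2h_2·M_3 = 6(g'(4) - Δ_2) = 93.
Forward elimination and back-substitution give M_0 = -653/15, M_1 = 766/15, M_2 = -1061/15, M_3 = 1228/15.

-70.7333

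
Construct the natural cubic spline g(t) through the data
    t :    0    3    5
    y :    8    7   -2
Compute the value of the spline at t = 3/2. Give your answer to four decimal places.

With m_i denoting the second derivative at x_i, h_i = 3, 2, and Δ_i = (y_(i+1) − y_i)/h_i = -1/3, -9/2:
  3·m_0 + 10·m_1 + 2·m_2 = 6(Δ_1 - Δ_0) = -25
Natural end conditions: m_0 = m_2 = 0.
Solving the tridiagonal system: m_0 = 0, m_1 = -5/2, m_2 = 0.
On [0, 3], g(t) = 8 + 11/12·t + 0·t² - 5/36·t³.
With t = 3/2: g(3/2) = 285/32.

8.9063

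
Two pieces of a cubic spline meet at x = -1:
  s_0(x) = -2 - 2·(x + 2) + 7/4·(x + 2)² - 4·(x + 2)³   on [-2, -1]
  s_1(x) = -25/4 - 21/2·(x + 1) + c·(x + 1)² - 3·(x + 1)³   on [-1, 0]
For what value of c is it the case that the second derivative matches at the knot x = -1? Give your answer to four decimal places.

-10.2500

s_0''(x) = 7/2 - 24·(x + 2), so s_0''(-1) = -41/2. On the right, s_1''(-1) = 2c, so c = -41/4.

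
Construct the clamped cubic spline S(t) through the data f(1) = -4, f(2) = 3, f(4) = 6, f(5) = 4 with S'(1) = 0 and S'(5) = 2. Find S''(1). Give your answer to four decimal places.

Let σ_i = S''(x_i). Step sizes h_i = 1, 2, 1; slopes of the chords Δ_i = (y_(i+1) - y_i)/h_i = 7, 3/2, -2.
  1·σ_0 + 6·σ_1 + 2·σ_2 = 6(Δ_1 - Δ_0) = -33
  2·σ_1 + 6·σ_2 + 1·σ_3 = 6(Δ_2 - Δ_1) = -21
Clamped end conditions give two more equations: 2h_0·σ_0 + h_0·σ_1 = 6(Δ_0 - S'(1)) = 42 and h_2·σ_2 + 2h_2·σ_3 = 6(S'(5) - Δ_2) = 24.
Solving: σ_0 = 127/5, σ_1 = -44/5, σ_2 = -14/5, σ_3 = 67/5.

25.4000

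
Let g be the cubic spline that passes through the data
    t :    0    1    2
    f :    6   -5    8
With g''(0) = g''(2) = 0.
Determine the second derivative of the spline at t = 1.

Write σ_i for g''(x_i). With h_i = 1, 1 and divided differences Δ_i = -11, 13, the continuity of g' gives the tridiagonal system
  1·σ_0 + 4·σ_1 + 1·σ_2 = 6(Δ_1 - Δ_0) = 144
Natural end conditions: σ_0 = σ_2 = 0.
Solving the tridiagonal system: σ_0 = 0, σ_1 = 36, σ_2 = 0.

36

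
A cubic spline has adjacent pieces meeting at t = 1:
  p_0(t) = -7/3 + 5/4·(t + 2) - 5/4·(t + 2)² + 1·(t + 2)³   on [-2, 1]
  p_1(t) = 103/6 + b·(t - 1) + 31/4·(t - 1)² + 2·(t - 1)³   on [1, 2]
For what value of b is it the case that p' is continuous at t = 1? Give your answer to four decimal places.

20.7500

p_0'(t) = 5/4 - 5/2·(t + 2) + 3·(t + 2)², so p_0'(1) = 83/4. On the right, p_1'(1) = b, so b = 83/4.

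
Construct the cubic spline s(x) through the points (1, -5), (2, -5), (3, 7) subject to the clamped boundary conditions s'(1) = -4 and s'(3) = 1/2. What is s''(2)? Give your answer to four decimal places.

Put M_i = s'' at the i-th knot. Here h = (1, 1) and Δ = (0, 12), so the interior equations h_(i-1)·M_(i-1) + 2(h_(i-1)+h_i)·M_i + h_i·M_(i+1) = 6(Δ_i − Δ_(i-1)) read
  1·M_0 + 4·M_1 + 1·M_2 = 6(Δ_1 - Δ_0) = 72
Clamped end conditions give two more equations: 2h_0·M_0 + h_0·M_1 = 6(Δ_0 - s'(1)) = 24 and h_1·M_1 + 2h_1·M_2 = 6(s'(3) - Δ_1) = -69.
Solving the tridiagonal system: M_0 = -15/4, M_1 = 63/2, M_2 = -201/4.

31.5000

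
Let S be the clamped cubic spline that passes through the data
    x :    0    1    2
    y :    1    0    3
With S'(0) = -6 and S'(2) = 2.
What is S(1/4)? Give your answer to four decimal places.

-0.1172

Put M_i = S'' at the i-th knot. Here h = (1, 1) and Δ = (-1, 3), so the interior equations h_(i-1)·M_(i-1) + 2(h_(i-1)+h_i)·M_i + h_i·M_(i+1) = 6(Δ_i − Δ_(i-1)) read
  1·M_0 + 4·M_1 + 1·M_2 = 6(Δ_1 - Δ_0) = 24
Clamped end conditions give two more equations: 2h_0·M_0 + h_0·M_1 = 6(Δ_0 - S'(0)) = 30 and h_1·M_1 + 2h_1·M_2 = 6(S'(2) - Δ_1) = -6.
Solving: M_0 = 13, M_1 = 4, M_2 = -5.
On [0, 1], S(x) = 1 - 6·x + 13/2·x² - 3/2·x³.
With x = 1/4: S(1/4) = -15/128.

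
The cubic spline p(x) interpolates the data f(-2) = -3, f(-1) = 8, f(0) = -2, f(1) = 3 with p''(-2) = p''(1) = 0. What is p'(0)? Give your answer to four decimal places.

-5.8000

With M_i denoting the second derivative at x_i, h_i = 1, 1, 1, and Δ_i = (y_(i+1) − y_i)/h_i = 11, -10, 5:
  1·M_0 + 4·M_1 + 1·M_2 = 6(Δ_1 - Δ_0) = -126
  1·M_1 + 4·M_2 + 1·M_3 = 6(Δ_2 - Δ_1) = 90
Natural end conditions: M_0 = M_3 = 0.
Hence M_0 = 0, M_1 = -198/5, M_2 = 162/5, M_3 = 0.
On [0, 1], p'(x) = b_2 + 2c_2·x + 3d_2·x² with b_2 = Δ_2 - h_2(2M_2 + M_3)/6 = -29/5, c_2 = M_2/2 = 81/5, d_2 = (M_3 - M_2)/(6h_2) = -27/5. So p'(0) = -29/5.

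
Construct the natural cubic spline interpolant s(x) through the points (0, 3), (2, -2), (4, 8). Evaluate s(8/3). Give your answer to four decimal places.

-0.0556

Let M_i = s''(x_i). Step sizes h_i = 2, 2; slopes of the chords Δ_i = (y_(i+1) - y_i)/h_i = -5/2, 5.
  2·M_0 + 8·M_1 + 2·M_2 = 6(Δ_1 - Δ_0) = 45
Natural end conditions: M_0 = M_2 = 0.
Forward elimination and back-substitution give M_0 = 0, M_1 = 45/8, M_2 = 0.
On [2, 4], s(x) = -2 + 5/4·(x - 2) + 45/16·(x - 2)² - 15/32·(x - 2)³.
With (x - 2) = 2/3: s(8/3) = -1/18.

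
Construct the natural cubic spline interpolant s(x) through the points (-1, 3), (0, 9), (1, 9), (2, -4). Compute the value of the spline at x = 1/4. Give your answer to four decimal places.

9.9594

With σ_i denoting the second derivative at x_i, h_i = 1, 1, 1, and Δ_i = (y_(i+1) − y_i)/h_i = 6, 0, -13:
  1·σ_0 + 4·σ_1 + 1·σ_2 = 6(Δ_1 - Δ_0) = -36
  1·σ_1 + 4·σ_2 + 1·σ_3 = 6(Δ_2 - Δ_1) = -78
Natural end conditions: σ_0 = σ_3 = 0.
Forward elimination and back-substitution give σ_0 = 0, σ_1 = -22/5, σ_2 = -92/5, σ_3 = 0.
On [0, 1], s(x) = 9 + 68/15·x - 11/5·x² - 7/3·x³.
With x = 1/4: s(1/4) = 3187/320.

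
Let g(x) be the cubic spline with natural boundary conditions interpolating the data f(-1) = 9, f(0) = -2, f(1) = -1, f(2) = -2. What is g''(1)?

-8

Put m_i = g'' at the i-th knot. Here h = (1, 1, 1) and Δ = (-11, 1, -1), so the interior equations h_(i-1)·m_(i-1) + 2(h_(i-1)+h_i)·m_i + h_i·m_(i+1) = 6(Δ_i − Δ_(i-1)) read
  1·m_0 + 4·m_1 + 1·m_2 = 6(Δ_1 - Δ_0) = 72
  1·m_1 + 4·m_2 + 1·m_3 = 6(Δ_2 - Δ_1) = -12
Natural end conditions: m_0 = m_3 = 0.
Hence m_0 = 0, m_1 = 20, m_2 = -8, m_3 = 0.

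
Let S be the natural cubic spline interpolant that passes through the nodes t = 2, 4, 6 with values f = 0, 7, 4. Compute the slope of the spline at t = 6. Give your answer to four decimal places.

-2.7500

Let M_i = S''(x_i). Step sizes h_i = 2, 2; slopes of the chords Δ_i = (y_(i+1) - y_i)/h_i = 7/2, -3/2.
  2·M_0 + 8·M_1 + 2·M_2 = 6(Δ_1 - Δ_0) = -30
Natural end conditions: M_0 = M_2 = 0.
Solving the tridiagonal system: M_0 = 0, M_1 = -15/4, M_2 = 0.
On [4, 6], S'(t) = b_1 + 2c_1·(t - 4) + 3d_1·(t - 4)² with b_1 = Δ_1 - h_1(2M_1 + M_2)/6 = 1, c_1 = M_1/2 = -15/8, d_1 = (M_2 - M_1)/(6h_1) = 5/16. So S'(6) = -11/4.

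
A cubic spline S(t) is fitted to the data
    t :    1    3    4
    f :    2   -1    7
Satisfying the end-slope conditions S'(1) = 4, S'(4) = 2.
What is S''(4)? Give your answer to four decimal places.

-28.1667

Put M_i = S'' at the i-th knot. Here h = (2, 1) and Δ = (-3/2, 8), so the interior equations h_(i-1)·M_(i-1) + 2(h_(i-1)+h_i)·M_i + h_i·M_(i+1) = 6(Δ_i − Δ_(i-1)) read
  2·M_0 + 6·M_1 + 1·M_2 = 6(Δ_1 - Δ_0) = 57
Clamped end conditions give two more equations: 2h_0·M_0 + h_0·M_1 = 6(Δ_0 - S'(1)) = -33 and h_1·M_1 + 2h_1·M_2 = 6(S'(4) - Δ_1) = -36.
Solving the tridiagonal system: M_0 = -221/12, M_1 = 61/3, M_2 = -169/6.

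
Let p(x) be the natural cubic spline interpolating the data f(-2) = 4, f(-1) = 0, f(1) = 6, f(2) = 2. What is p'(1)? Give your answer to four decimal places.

-0.5000

Let M_i = p''(x_i). Step sizes h_i = 1, 2, 1; slopes of the chords Δ_i = (y_(i+1) - y_i)/h_i = -4, 3, -4.
  1·M_0 + 6·M_1 + 2·M_2 = 6(Δ_1 - Δ_0) = 42
  2·M_1 + 6·M_2 + 1·M_3 = 6(Δ_2 - Δ_1) = -42
Natural end conditions: M_0 = M_3 = 0.
Forward elimination and back-substitution give M_0 = 0, M_1 = 21/2, M_2 = -21/2, M_3 = 0.
On [1, 2], p'(x) = b_2 + 2c_2·(x - 1) + 3d_2·(x - 1)² with b_2 = Δ_2 - h_2(2M_2 + M_3)/6 = -1/2, c_2 = M_2/2 = -21/4, d_2 = (M_3 - M_2)/(6h_2) = 7/4. So p'(1) = -1/2.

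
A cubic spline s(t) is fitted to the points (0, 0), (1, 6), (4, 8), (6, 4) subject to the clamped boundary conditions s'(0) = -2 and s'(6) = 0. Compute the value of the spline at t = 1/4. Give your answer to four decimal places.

Let σ_i = s''(x_i). Step sizes h_i = 1, 3, 2; slopes of the chords Δ_i = (y_(i+1) - y_i)/h_i = 6, 2/3, -2.
  1·σ_0 + 8·σ_1 + 3·σ_2 = 6(Δ_1 - Δ_0) = -32
  3·σ_1 + 10·σ_2 + 2·σ_3 = 6(Δ_2 - Δ_1) = -16
Clamped end conditions give two more equations: 2h_0·σ_0 + h_0·σ_1 = 6(Δ_0 - s'(0)) = 48 and h_2·σ_2 + 2h_2·σ_3 = 6(s'(6) - Δ_2) = 12.
Hence σ_0 = 1082/39, σ_1 = -292/39, σ_2 = 2/39, σ_3 = 116/39.
On [0, 1], s(t) = 0 - 2·t + 541/39·t² - 229/39·t³.
With t = 1/4: s(1/4) = 229/832.

0.2752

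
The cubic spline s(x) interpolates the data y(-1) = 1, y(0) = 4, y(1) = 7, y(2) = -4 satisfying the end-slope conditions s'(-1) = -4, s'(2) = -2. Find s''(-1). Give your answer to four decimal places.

Put σ_i = s'' at the i-th knot. Here h = (1, 1, 1) and Δ = (3, 3, -11), so the interior equations h_(i-1)·σ_(i-1) + 2(h_(i-1)+h_i)·σ_i + h_i·σ_(i+1) = 6(Δ_i − Δ_(i-1)) read
  1·σ_0 + 4·σ_1 + 1·σ_2 = 6(Δ_1 - Δ_0) = 0
  1·σ_1 + 4·σ_2 + 1·σ_3 = 6(Δ_2 - Δ_1) = -84
Clamped end conditions give two more equations: 2h_0·σ_0 + h_0·σ_1 = 6(Δ_0 - s'(-1)) = 42 and h_2·σ_2 + 2h_2·σ_3 = 6(s'(2) - Δ_2) = 54.
Hence σ_0 = 58/3, σ_1 = 10/3, σ_2 = -98/3, σ_3 = 130/3.

19.3333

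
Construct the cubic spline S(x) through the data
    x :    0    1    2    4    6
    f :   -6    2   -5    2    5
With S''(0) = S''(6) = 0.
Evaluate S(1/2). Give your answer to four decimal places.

-0.3304

With σ_i denoting the second derivative at x_i, h_i = 1, 1, 2, 2, and Δ_i = (y_(i+1) − y_i)/h_i = 8, -7, 7/2, 3/2:
  1·σ_0 + 4·σ_1 + 1·σ_2 = 6(Δ_1 - Δ_0) = -90
  1·σ_1 + 6·σ_2 + 2·σ_3 = 6(Δ_2 - Δ_1) = 63
  2·σ_2 + 8·σ_3 + 2·σ_4 = 6(Δ_3 - Δ_2) = -12
Natural end conditions: σ_0 = σ_4 = 0.
Solving: σ_0 = 0, σ_1 = -187/7, σ_2 = 118/7, σ_3 = -40/7, σ_4 = 0.
On [0, 1], S(x) = -6 + 523/42·x + 0·x² - 187/42·x³.
With x = 1/2: S(1/2) = -37/112.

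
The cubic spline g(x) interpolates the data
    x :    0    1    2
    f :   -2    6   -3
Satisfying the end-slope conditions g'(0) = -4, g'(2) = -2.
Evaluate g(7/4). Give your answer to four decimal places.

-1.2773

Let M_i = g''(x_i). Step sizes h_i = 1, 1; slopes of the chords Δ_i = (y_(i+1) - y_i)/h_i = 8, -9.
  1·M_0 + 4·M_1 + 1·M_2 = 6(Δ_1 - Δ_0) = -102
Clamped end conditions give two more equations: 2h_0·M_0 + h_0·M_1 = 6(Δ_0 - g'(0)) = 72 and h_1·M_1 + 2h_1·M_2 = 6(g'(2) - Δ_1) = 42.
Solving the tridiagonal system: M_0 = 125/2, M_1 = -53, M_2 = 95/2.
On [1, 2], g(x) = 6 + 3/4·(x - 1) - 53/2·(x - 1)² + 67/4·(x - 1)³.
With (x - 1) = 3/4: g(7/4) = -327/256.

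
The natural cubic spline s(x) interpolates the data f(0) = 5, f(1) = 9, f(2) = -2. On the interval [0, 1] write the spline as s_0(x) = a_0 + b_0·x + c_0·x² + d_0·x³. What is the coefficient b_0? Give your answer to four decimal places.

Let m_i = s''(x_i). Step sizes h_i = 1, 1; slopes of the chords Δ_i = (y_(i+1) - y_i)/h_i = 4, -11.
  1·m_0 + 4·m_1 + 1·m_2 = 6(Δ_1 - Δ_0) = -90
Natural end conditions: m_0 = m_2 = 0.
Solving: m_0 = 0, m_1 = -45/2, m_2 = 0.
On [0, 1], with s_0(x) = a_0 + b_0·x + c_0·x² + d_0·x³: c_0 = m_0/2 = 0, d_0 = (m_1 - m_0)/(6h_0) = -15/4, b_0 = Δ_0 - h_0(2m_0 + m_1)/6 = 31/4.

7.7500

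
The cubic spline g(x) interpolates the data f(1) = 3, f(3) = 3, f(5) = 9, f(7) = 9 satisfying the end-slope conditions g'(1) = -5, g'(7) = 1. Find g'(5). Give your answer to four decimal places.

1.2000

Let M_i = g''(x_i). Step sizes h_i = 2, 2, 2; slopes of the chords Δ_i = (y_(i+1) - y_i)/h_i = 0, 3, 0.
  2·M_0 + 8·M_1 + 2·M_2 = 6(Δ_1 - Δ_0) = 18
  2·M_1 + 8·M_2 + 2·M_3 = 6(Δ_2 - Δ_1) = -18
Clamped end conditions give two more equations: 2h_0·M_0 + h_0·M_1 = 6(Δ_0 - g'(1)) = 30 and h_2·M_2 + 2h_2·M_3 = 6(g'(7) - Δ_2) = 6.
Solving the tridiagonal system: M_0 = 34/5, M_1 = 7/5, M_2 = -17/5, M_3 = 16/5.
On [5, 7], g'(x) = b_2 + 2c_2·(x - 5) + 3d_2·(x - 5)² with b_2 = Δ_2 - h_2(2M_2 + M_3)/6 = 6/5, c_2 = M_2/2 = -17/10, d_2 = (M_3 - M_2)/(6h_2) = 11/20. So g'(5) = 6/5.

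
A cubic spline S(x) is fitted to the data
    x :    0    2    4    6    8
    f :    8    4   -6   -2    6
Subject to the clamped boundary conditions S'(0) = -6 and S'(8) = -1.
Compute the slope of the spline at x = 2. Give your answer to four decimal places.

-3.0357

Let σ_i = S''(x_i). Step sizes h_i = 2, 2, 2, 2; slopes of the chords Δ_i = (y_(i+1) - y_i)/h_i = -2, -5, 2, 4.
  2·σ_0 + 8·σ_1 + 2·σ_2 = 6(Δ_1 - Δ_0) = -18
  2·σ_1 + 8·σ_2 + 2·σ_3 = 6(Δ_2 - Δ_1) = 42
  2·σ_2 + 8·σ_3 + 2·σ_4 = 6(Δ_3 - Δ_2) = 12
Clamped end conditions give two more equations: 2h_0·σ_0 + h_0·σ_1 = 6(Δ_0 - S'(0)) = 24 and h_3·σ_3 + 2h_3·σ_4 = 6(S'(8) - Δ_3) = -30.
Solving: σ_0 = 253/28, σ_1 = -85/14, σ_2 = 25/4, σ_3 = 29/14, σ_4 = -239/28.
On [2, 4], S'(x) = b_1 + 2c_1·(x - 2) + 3d_1·(x - 2)² with b_1 = Δ_1 - h_1(2σ_1 + σ_2)/6 = -85/28, c_1 = σ_1/2 = -85/28, d_1 = (σ_2 - σ_1)/(6h_1) = 115/112. So S'(2) = -85/28.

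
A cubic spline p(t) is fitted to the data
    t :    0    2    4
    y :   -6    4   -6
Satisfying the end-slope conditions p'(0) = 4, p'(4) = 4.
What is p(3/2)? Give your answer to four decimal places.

3.3750

Let M_i = p''(x_i). Step sizes h_i = 2, 2; slopes of the chords Δ_i = (y_(i+1) - y_i)/h_i = 5, -5.
  2·M_0 + 8·M_1 + 2·M_2 = 6(Δ_1 - Δ_0) = -60
Clamped end conditions give two more equations: 2h_0·M_0 + h_0·M_1 = 6(Δ_0 - p'(0)) = 6 and h_1·M_1 + 2h_1·M_2 = 6(p'(4) - Δ_1) = 54.
Hence M_0 = 9, M_1 = -15, M_2 = 21.
On [0, 2], p(t) = -6 + 4·t + 9/2·t² - 2·t³.
With t = 3/2: p(3/2) = 27/8.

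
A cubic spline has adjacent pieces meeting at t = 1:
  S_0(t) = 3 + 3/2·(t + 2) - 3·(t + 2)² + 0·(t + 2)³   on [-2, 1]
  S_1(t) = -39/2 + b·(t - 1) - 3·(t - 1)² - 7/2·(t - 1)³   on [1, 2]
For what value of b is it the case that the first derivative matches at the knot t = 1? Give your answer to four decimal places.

S_0'(t) = 3/2 - 6·(t + 2) + 0·(t + 2)², so S_0'(1) = -33/2. On the right, S_1'(1) = b, so b = -33/2.

-16.5000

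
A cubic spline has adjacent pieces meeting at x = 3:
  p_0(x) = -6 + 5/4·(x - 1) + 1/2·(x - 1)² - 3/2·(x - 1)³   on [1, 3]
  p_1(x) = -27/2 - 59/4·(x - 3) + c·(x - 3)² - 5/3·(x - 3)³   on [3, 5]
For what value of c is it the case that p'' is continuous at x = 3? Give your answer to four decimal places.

p_0''(x) = 1 - 9·(x - 1), so p_0''(3) = -17. On the right, p_1''(3) = 2c, so c = -17/2.

-8.5000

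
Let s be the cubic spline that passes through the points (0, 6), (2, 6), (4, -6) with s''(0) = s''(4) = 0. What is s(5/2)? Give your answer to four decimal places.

3.9844

With σ_i denoting the second derivative at x_i, h_i = 2, 2, and Δ_i = (y_(i+1) − y_i)/h_i = 0, -6:
  2·σ_0 + 8·σ_1 + 2·σ_2 = 6(Δ_1 - Δ_0) = -36
Natural end conditions: σ_0 = σ_2 = 0.
Solving: σ_0 = 0, σ_1 = -9/2, σ_2 = 0.
On [2, 4], s(x) = 6 - 3·(x - 2) - 9/4·(x - 2)² + 3/8·(x - 2)³.
With (x - 2) = 1/2: s(5/2) = 255/64.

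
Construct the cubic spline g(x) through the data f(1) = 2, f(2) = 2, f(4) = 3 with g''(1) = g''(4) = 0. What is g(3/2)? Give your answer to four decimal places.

With m_i denoting the second derivative at x_i, h_i = 1, 2, and Δ_i = (y_(i+1) − y_i)/h_i = 0, 1/2:
  1·m_0 + 6·m_1 + 2·m_2 = 6(Δ_1 - Δ_0) = 3
Natural end conditions: m_0 = m_2 = 0.
Solving the tridiagonal system: m_0 = 0, m_1 = 1/2, m_2 = 0.
On [1, 2], g(x) = 2 - 1/12·(x - 1) + 0·(x - 1)² + 1/12·(x - 1)³.
With (x - 1) = 1/2: g(3/2) = 63/32.

1.9688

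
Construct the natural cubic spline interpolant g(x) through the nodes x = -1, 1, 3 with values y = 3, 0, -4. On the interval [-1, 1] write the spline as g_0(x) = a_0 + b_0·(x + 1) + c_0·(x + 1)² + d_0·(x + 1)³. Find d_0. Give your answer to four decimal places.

With m_i denoting the second derivative at x_i, h_i = 2, 2, and Δ_i = (y_(i+1) − y_i)/h_i = -3/2, -2:
  2·m_0 + 8·m_1 + 2·m_2 = 6(Δ_1 - Δ_0) = -3
Natural end conditions: m_0 = m_2 = 0.
Solving the tridiagonal system: m_0 = 0, m_1 = -3/8, m_2 = 0.
On [-1, 1], with g_0(x) = a_0 + b_0·(x + 1) + c_0·(x + 1)² + d_0·(x + 1)³: c_0 = m_0/2 = 0, d_0 = (m_1 - m_0)/(6h_0) = -1/32, b_0 = Δ_0 - h_0(2m_0 + m_1)/6 = -11/8.

-0.0313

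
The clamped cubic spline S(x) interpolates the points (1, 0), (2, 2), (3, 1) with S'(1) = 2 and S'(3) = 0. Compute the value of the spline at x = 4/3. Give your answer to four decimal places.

Let σ_i = S''(x_i). Step sizes h_i = 1, 1; slopes of the chords Δ_i = (y_(i+1) - y_i)/h_i = 2, -1.
  1·σ_0 + 4·σ_1 + 1·σ_2 = 6(Δ_1 - Δ_0) = -18
Clamped end conditions give two more equations: 2h_0·σ_0 + h_0·σ_1 = 6(Δ_0 - S'(1)) = 0 and h_1·σ_1 + 2h_1·σ_2 = 6(S'(3) - Δ_1) = 6.
Solving: σ_0 = 7/2, σ_1 = -7, σ_2 = 13/2.
On [1, 2], S(x) = 0 + 2·(x - 1) + 7/4·(x - 1)² - 7/4·(x - 1)³.
With (x - 1) = 1/3: S(4/3) = 43/54.

0.7963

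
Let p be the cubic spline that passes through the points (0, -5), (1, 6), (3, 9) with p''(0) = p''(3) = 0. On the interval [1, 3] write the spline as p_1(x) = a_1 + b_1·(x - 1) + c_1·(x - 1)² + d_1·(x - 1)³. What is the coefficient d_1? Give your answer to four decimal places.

With M_i denoting the second derivative at x_i, h_i = 1, 2, and Δ_i = (y_(i+1) − y_i)/h_i = 11, 3/2:
  1·M_0 + 6·M_1 + 2·M_2 = 6(Δ_1 - Δ_0) = -57
Natural end conditions: M_0 = M_2 = 0.
Hence M_0 = 0, M_1 = -19/2, M_2 = 0.
On [1, 3], with p_1(x) = a_1 + b_1·(x - 1) + c_1·(x - 1)² + d_1·(x - 1)³: c_1 = M_1/2 = -19/4, d_1 = (M_2 - M_1)/(6h_1) = 19/24, b_1 = Δ_1 - h_1(2M_1 + M_2)/6 = 47/6.

0.7917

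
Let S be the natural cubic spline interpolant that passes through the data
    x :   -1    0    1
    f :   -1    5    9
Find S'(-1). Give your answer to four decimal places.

6.5000

Write m_i for S''(x_i). With h_i = 1, 1 and divided differences Δ_i = 6, 4, the continuity of S' gives the tridiagonal system
  1·m_0 + 4·m_1 + 1·m_2 = 6(Δ_1 - Δ_0) = -12
Natural end conditions: m_0 = m_2 = 0.
Forward elimination and back-substitution give m_0 = 0, m_1 = -3, m_2 = 0.
On [-1, 0], S'(x) = b_0 + 2c_0·(x + 1) + 3d_0·(x + 1)² with b_0 = Δ_0 - h_0(2m_0 + m_1)/6 = 13/2, c_0 = m_0/2 = 0, d_0 = (m_1 - m_0)/(6h_0) = -1/2. So S'(-1) = 13/2.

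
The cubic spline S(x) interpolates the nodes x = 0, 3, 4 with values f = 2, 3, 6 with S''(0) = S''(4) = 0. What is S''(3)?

2

With m_i denoting the second derivative at x_i, h_i = 3, 1, and Δ_i = (y_(i+1) − y_i)/h_i = 1/3, 3:
  3·m_0 + 8·m_1 + 1·m_2 = 6(Δ_1 - Δ_0) = 16
Natural end conditions: m_0 = m_2 = 0.
Forward elimination and back-substitution give m_0 = 0, m_1 = 2, m_2 = 0.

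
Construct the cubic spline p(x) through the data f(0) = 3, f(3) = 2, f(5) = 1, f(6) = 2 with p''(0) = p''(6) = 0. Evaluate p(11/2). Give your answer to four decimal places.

1.3973

Write M_i for p''(x_i). With h_i = 3, 2, 1 and divided differences Δ_i = -1/3, -1/2, 1, the continuity of p' gives the tridiagonal system
  3·M_0 + 10·M_1 + 2·M_2 = 6(Δ_1 - Δ_0) = -1
  2·M_1 + 6·M_2 + 1·M_3 = 6(Δ_2 - Δ_1) = 9
Natural end conditions: M_0 = M_3 = 0.
Solving the tridiagonal system: M_0 = 0, M_1 = -3/7, M_2 = 23/14, M_3 = 0.
On [5, 6], p(x) = 1 + 19/42·(x - 5) + 23/28·(x - 5)² - 23/84·(x - 5)³.
With (x - 5) = 1/2: p(11/2) = 313/224.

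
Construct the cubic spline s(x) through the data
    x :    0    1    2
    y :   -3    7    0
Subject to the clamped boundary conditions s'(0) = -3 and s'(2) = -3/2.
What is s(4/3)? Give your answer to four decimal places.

5.7963

Write M_i for s''(x_i). With h_i = 1, 1 and divided differences Δ_i = 10, -7, the continuity of s' gives the tridiagonal system
  1·M_0 + 4·M_1 + 1·M_2 = 6(Δ_1 - Δ_0) = -102
Clamped end conditions give two more equations: 2h_0·M_0 + h_0·M_1 = 6(Δ_0 - s'(0)) = 78 and h_1·M_1 + 2h_1·M_2 = 6(s'(2) - Δ_1) = 33.
Solving the tridiagonal system: M_0 = 261/4, M_1 = -105/2, M_2 = 171/4.
On [1, 2], s(x) = 7 + 27/8·(x - 1) - 105/4·(x - 1)² + 127/8·(x - 1)³.
With (x - 1) = 1/3: s(4/3) = 313/54.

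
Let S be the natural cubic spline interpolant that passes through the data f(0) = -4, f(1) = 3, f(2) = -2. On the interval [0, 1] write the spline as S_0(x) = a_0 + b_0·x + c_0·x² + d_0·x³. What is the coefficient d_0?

Put M_i = S'' at the i-th knot. Here h = (1, 1) and Δ = (7, -5), so the interior equations h_(i-1)·M_(i-1) + 2(h_(i-1)+h_i)·M_i + h_i·M_(i+1) = 6(Δ_i − Δ_(i-1)) read
  1·M_0 + 4·M_1 + 1·M_2 = 6(Δ_1 - Δ_0) = -72
Natural end conditions: M_0 = M_2 = 0.
Solving: M_0 = 0, M_1 = -18, M_2 = 0.
On [0, 1], with S_0(x) = a_0 + b_0·x + c_0·x² + d_0·x³: c_0 = M_0/2 = 0, d_0 = (M_1 - M_0)/(6h_0) = -3, b_0 = Δ_0 - h_0(2M_0 + M_1)/6 = 10.

-3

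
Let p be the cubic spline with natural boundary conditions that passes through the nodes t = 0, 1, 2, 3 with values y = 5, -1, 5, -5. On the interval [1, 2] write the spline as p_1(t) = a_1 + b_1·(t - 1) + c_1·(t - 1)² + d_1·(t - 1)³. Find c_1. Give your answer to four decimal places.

12.8000

With M_i denoting the second derivative at x_i, h_i = 1, 1, 1, and Δ_i = (y_(i+1) − y_i)/h_i = -6, 6, -10:
  1·M_0 + 4·M_1 + 1·M_2 = 6(Δ_1 - Δ_0) = 72
  1·M_1 + 4·M_2 + 1·M_3 = 6(Δ_2 - Δ_1) = -96
Natural end conditions: M_0 = M_3 = 0.
Hence M_0 = 0, M_1 = 128/5, M_2 = -152/5, M_3 = 0.
On [1, 2], with p_1(t) = a_1 + b_1·(t - 1) + c_1·(t - 1)² + d_1·(t - 1)³: c_1 = M_1/2 = 64/5, d_1 = (M_2 - M_1)/(6h_1) = -28/3, b_1 = Δ_1 - h_1(2M_1 + M_2)/6 = 38/15.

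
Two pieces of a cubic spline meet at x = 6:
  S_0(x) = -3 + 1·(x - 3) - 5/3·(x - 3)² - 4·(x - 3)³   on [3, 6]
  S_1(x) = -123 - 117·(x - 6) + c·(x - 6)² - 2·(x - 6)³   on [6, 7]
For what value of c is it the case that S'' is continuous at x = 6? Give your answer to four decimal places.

S_0''(x) = -10/3 - 24·(x - 3), so S_0''(6) = -226/3. On the right, S_1''(6) = 2c, so c = -113/3.

-37.6667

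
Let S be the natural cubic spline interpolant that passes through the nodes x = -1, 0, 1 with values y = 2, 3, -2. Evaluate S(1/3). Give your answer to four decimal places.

1.8889

With M_i denoting the second derivative at x_i, h_i = 1, 1, and Δ_i = (y_(i+1) − y_i)/h_i = 1, -5:
  1·M_0 + 4·M_1 + 1·M_2 = 6(Δ_1 - Δ_0) = -36
Natural end conditions: M_0 = M_2 = 0.
Forward elimination and back-substitution give M_0 = 0, M_1 = -9, M_2 = 0.
On [0, 1], S(x) = 3 - 2·x - 9/2·x² + 3/2·x³.
With x = 1/3: S(1/3) = 17/9.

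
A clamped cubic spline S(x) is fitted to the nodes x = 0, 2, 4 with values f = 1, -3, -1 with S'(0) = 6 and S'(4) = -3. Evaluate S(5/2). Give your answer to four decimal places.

Let M_i = S''(x_i). Step sizes h_i = 2, 2; slopes of the chords Δ_i = (y_(i+1) - y_i)/h_i = -2, 1.
  2·M_0 + 8·M_1 + 2·M_2 = 6(Δ_1 - Δ_0) = 18
Clamped end conditions give two more equations: 2h_0·M_0 + h_0·M_1 = 6(Δ_0 - S'(0)) = -48 and h_1·M_1 + 2h_1·M_2 = 6(S'(4) - Δ_1) = -24.
Hence M_0 = -33/2, M_1 = 9, M_2 = -21/2.
On [2, 4], S(x) = -3 - 3/2·(x - 2) + 9/2·(x - 2)² - 13/8·(x - 2)³.
With (x - 2) = 1/2: S(5/2) = -181/64.

-2.8281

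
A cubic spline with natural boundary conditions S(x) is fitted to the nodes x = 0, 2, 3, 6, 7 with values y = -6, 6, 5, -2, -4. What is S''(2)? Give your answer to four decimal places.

Write σ_i for S''(x_i). With h_i = 2, 1, 3, 1 and divided differences Δ_i = 6, -1, -7/3, -2, the continuity of S' gives the tridiagonal system
  2·σ_0 + 6·σ_1 + 1·σ_2 = 6(Δ_1 - Δ_0) = -42
  1·σ_1 + 8·σ_2 + 3·σ_3 = 6(Δ_2 - Δ_1) = -8
  3·σ_2 + 8·σ_3 + 1·σ_4 = 6(Δ_3 - Δ_2) = 2
Natural end conditions: σ_0 = σ_4 = 0.
Hence σ_0 = 0, σ_1 = -160/23, σ_2 = -6/23, σ_3 = 8/23, σ_4 = 0.

-6.9565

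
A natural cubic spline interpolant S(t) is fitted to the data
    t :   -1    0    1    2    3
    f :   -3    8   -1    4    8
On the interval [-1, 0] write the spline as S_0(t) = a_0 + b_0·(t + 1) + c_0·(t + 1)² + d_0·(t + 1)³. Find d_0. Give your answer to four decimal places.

-6.3750

Let M_i = S''(x_i). Step sizes h_i = 1, 1, 1, 1; slopes of the chords Δ_i = (y_(i+1) - y_i)/h_i = 11, -9, 5, 4.
  1·M_0 + 4·M_1 + 1·M_2 = 6(Δ_1 - Δ_0) = -120
  1·M_1 + 4·M_2 + 1·M_3 = 6(Δ_2 - Δ_1) = 84
  1·M_2 + 4·M_3 + 1·M_4 = 6(Δ_3 - Δ_2) = -6
Natural end conditions: M_0 = M_4 = 0.
Solving the tridiagonal system: M_0 = 0, M_1 = -153/4, M_2 = 33, M_3 = -39/4, M_4 = 0.
On [-1, 0], with S_0(t) = a_0 + b_0·(t + 1) + c_0·(t + 1)² + d_0·(t + 1)³: c_0 = M_0/2 = 0, d_0 = (M_1 - M_0)/(6h_0) = -51/8, b_0 = Δ_0 - h_0(2M_0 + M_1)/6 = 139/8.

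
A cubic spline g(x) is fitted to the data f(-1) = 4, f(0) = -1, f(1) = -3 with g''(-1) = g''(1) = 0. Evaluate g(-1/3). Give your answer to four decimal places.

0.3889

Let m_i = g''(x_i). Step sizes h_i = 1, 1; slopes of the chords Δ_i = (y_(i+1) - y_i)/h_i = -5, -2.
  1·m_0 + 4·m_1 + 1·m_2 = 6(Δ_1 - Δ_0) = 18
Natural end conditions: m_0 = m_2 = 0.
Solving: m_0 = 0, m_1 = 9/2, m_2 = 0.
On [-1, 0], g(x) = 4 - 23/4·(x + 1) + 0·(x + 1)² + 3/4·(x + 1)³.
With (x + 1) = 2/3: g(-1/3) = 7/18.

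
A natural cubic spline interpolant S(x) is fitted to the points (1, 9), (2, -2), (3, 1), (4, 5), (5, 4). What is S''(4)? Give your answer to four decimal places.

-6.9643

Write M_i for S''(x_i). With h_i = 1, 1, 1, 1 and divided differences Δ_i = -11, 3, 4, -1, the continuity of S' gives the tridiagonal system
  1·M_0 + 4·M_1 + 1·M_2 = 6(Δ_1 - Δ_0) = 84
  1·M_1 + 4·M_2 + 1·M_3 = 6(Δ_2 - Δ_1) = 6
  1·M_2 + 4·M_3 + 1·M_4 = 6(Δ_3 - Δ_2) = -30
Natural end conditions: M_0 = M_4 = 0.
Hence M_0 = 0, M_1 = 603/28, M_2 = -15/7, M_3 = -195/28, M_4 = 0.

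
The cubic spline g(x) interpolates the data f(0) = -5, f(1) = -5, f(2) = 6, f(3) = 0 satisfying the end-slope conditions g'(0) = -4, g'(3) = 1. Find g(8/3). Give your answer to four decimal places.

1.5012

With M_i denoting the second derivative at x_i, h_i = 1, 1, 1, and Δ_i = (y_(i+1) − y_i)/h_i = 0, 11, -6:
  1·M_0 + 4·M_1 + 1·M_2 = 6(Δ_1 - Δ_0) = 66
  1·M_1 + 4·M_2 + 1·M_3 = 6(Δ_2 - Δ_1) = -102
Clamped end conditions give two more equations: 2h_0·M_0 + h_0·M_1 = 6(Δ_0 - g'(0)) = 24 and h_2·M_2 + 2h_2·M_3 = 6(g'(3) - Δ_2) = 42.
Forward elimination and back-substitution give M_0 = -28/15, M_1 = 416/15, M_2 = -646/15, M_3 = 638/15.
On [2, 3], g(x) = 6 + 19/15·(x - 2) - 323/15·(x - 2)² + 214/15·(x - 2)³.
With (x - 2) = 2/3: g(8/3) = 608/405.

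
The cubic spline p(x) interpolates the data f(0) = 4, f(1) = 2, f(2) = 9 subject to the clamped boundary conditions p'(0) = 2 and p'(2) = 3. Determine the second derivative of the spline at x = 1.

26

Write σ_i for p''(x_i). With h_i = 1, 1 and divided differences Δ_i = -2, 7, the continuity of p' gives the tridiagonal system
  1·σ_0 + 4·σ_1 + 1·σ_2 = 6(Δ_1 - Δ_0) = 54
Clamped end conditions give two more equations: 2h_0·σ_0 + h_0·σ_1 = 6(Δ_0 - p'(0)) = -24 and h_1·σ_1 + 2h_1·σ_2 = 6(p'(2) - Δ_1) = -24.
Solving the tridiagonal system: σ_0 = -25, σ_1 = 26, σ_2 = -25.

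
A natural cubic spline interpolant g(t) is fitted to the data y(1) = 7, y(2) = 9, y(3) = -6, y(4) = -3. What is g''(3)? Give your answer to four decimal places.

Write M_i for g''(x_i). With h_i = 1, 1, 1 and divided differences Δ_i = 2, -15, 3, the continuity of g' gives the tridiagonal system
  1·M_0 + 4·M_1 + 1·M_2 = 6(Δ_1 - Δ_0) = -102
  1·M_1 + 4·M_2 + 1·M_3 = 6(Δ_2 - Δ_1) = 108
Natural end conditions: M_0 = M_3 = 0.
Solving: M_0 = 0, M_1 = -172/5, M_2 = 178/5, M_3 = 0.

35.6000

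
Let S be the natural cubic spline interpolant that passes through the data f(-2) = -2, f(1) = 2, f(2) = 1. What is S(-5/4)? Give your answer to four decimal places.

Put M_i = S'' at the i-th knot. Here h = (3, 1) and Δ = (4/3, -1), so the interior equations h_(i-1)·M_(i-1) + 2(h_(i-1)+h_i)·M_i + h_i·M_(i+1) = 6(Δ_i − Δ_(i-1)) read
  3·M_0 + 8·M_1 + 1·M_2 = 6(Δ_1 - Δ_0) = -14
Natural end conditions: M_0 = M_2 = 0.
Solving the tridiagonal system: M_0 = 0, M_1 = -7/4, M_2 = 0.
On [-2, 1], S(x) = -2 + 53/24·(x + 2) + 0·(x + 2)² - 7/72·(x + 2)³.
With (x + 2) = 3/4: S(-5/4) = -197/512.

-0.3848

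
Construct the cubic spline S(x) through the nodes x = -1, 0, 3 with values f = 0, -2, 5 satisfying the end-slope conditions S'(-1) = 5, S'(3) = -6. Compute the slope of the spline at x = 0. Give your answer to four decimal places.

-2.5000

With σ_i denoting the second derivative at x_i, h_i = 1, 3, and Δ_i = (y_(i+1) − y_i)/h_i = -2, 7/3:
  1·σ_0 + 8·σ_1 + 3·σ_2 = 6(Δ_1 - Δ_0) = 26
Clamped end conditions give two more equations: 2h_0·σ_0 + h_0·σ_1 = 6(Δ_0 - S'(-1)) = -42 and h_1·σ_1 + 2h_1·σ_2 = 6(S'(3) - Δ_1) = -50.
Solving: σ_0 = -27, σ_1 = 12, σ_2 = -43/3.
On [0, 3], S'(x) = b_1 + 2c_1·x + 3d_1·x² with b_1 = Δ_1 - h_1(2σ_1 + σ_2)/6 = -5/2, c_1 = σ_1/2 = 6, d_1 = (σ_2 - σ_1)/(6h_1) = -79/54. So S'(0) = -5/2.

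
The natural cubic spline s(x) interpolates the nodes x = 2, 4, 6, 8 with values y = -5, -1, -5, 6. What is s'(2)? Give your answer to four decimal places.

Write M_i for s''(x_i). With h_i = 2, 2, 2 and divided differences Δ_i = 2, -2, 11/2, the continuity of s' gives the tridiagonal system
  2·M_0 + 8·M_1 + 2·M_2 = 6(Δ_1 - Δ_0) = -24
  2·M_1 + 8·M_2 + 2·M_3 = 6(Δ_2 - Δ_1) = 45
Natural end conditions: M_0 = M_3 = 0.
Hence M_0 = 0, M_1 = -47/10, M_2 = 34/5, M_3 = 0.
On [2, 4], s'(x) = b_0 + 2c_0·(x - 2) + 3d_0·(x - 2)² with b_0 = Δ_0 - h_0(2M_0 + M_1)/6 = 107/30, c_0 = M_0/2 = 0, d_0 = (M_1 - M_0)/(6h_0) = -47/120. So s'(2) = 107/30.

3.5667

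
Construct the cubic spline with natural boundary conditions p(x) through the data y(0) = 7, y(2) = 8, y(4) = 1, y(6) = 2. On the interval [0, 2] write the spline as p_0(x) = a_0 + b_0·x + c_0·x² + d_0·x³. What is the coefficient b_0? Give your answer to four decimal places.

Write σ_i for p''(x_i). With h_i = 2, 2, 2 and divided differences Δ_i = 1/2, -7/2, 1/2, the continuity of p' gives the tridiagonal system
  2·σ_0 + 8·σ_1 + 2·σ_2 = 6(Δ_1 - Δ_0) = -24
  2·σ_1 + 8·σ_2 + 2·σ_3 = 6(Δ_2 - Δ_1) = 24
Natural end conditions: σ_0 = σ_3 = 0.
Forward elimination and back-substitution give σ_0 = 0, σ_1 = -4, σ_2 = 4, σ_3 = 0.
On [0, 2], with p_0(x) = a_0 + b_0·x + c_0·x² + d_0·x³: c_0 = σ_0/2 = 0, d_0 = (σ_1 - σ_0)/(6h_0) = -1/3, b_0 = Δ_0 - h_0(2σ_0 + σ_1)/6 = 11/6.

1.8333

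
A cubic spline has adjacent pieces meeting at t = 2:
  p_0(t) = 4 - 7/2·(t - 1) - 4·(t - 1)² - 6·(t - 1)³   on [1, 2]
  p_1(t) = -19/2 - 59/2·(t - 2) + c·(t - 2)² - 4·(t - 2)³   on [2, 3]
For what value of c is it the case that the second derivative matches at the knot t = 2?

-22

p_0''(t) = -8 - 36·(t - 1), so p_0''(2) = -44. On the right, p_1''(2) = 2c, so c = -22.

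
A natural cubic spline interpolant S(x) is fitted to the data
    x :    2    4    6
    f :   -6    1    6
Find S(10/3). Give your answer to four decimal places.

-1.1481

With σ_i denoting the second derivative at x_i, h_i = 2, 2, and Δ_i = (y_(i+1) − y_i)/h_i = 7/2, 5/2:
  2·σ_0 + 8·σ_1 + 2·σ_2 = 6(Δ_1 - Δ_0) = -6
Natural end conditions: σ_0 = σ_2 = 0.
Solving the tridiagonal system: σ_0 = 0, σ_1 = -3/4, σ_2 = 0.
On [2, 4], S(x) = -6 + 15/4·(x - 2) + 0·(x - 2)² - 1/16·(x - 2)³.
With (x - 2) = 4/3: S(10/3) = -31/27.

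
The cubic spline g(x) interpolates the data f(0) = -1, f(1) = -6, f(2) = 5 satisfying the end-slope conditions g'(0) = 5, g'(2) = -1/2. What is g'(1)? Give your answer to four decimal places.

Let M_i = g''(x_i). Step sizes h_i = 1, 1; slopes of the chords Δ_i = (y_(i+1) - y_i)/h_i = -5, 11.
  1·M_0 + 4·M_1 + 1·M_2 = 6(Δ_1 - Δ_0) = 96
Clamped end conditions give two more equations: 2h_0·M_0 + h_0·M_1 = 6(Δ_0 - g'(0)) = -60 and h_1·M_1 + 2h_1·M_2 = 6(g'(2) - Δ_1) = -69.
Solving the tridiagonal system: M_0 = -227/4, M_1 = 107/2, M_2 = -245/4.
On [1, 2], g'(x) = b_1 + 2c_1·(x - 1) + 3d_1·(x - 1)² with b_1 = Δ_1 - h_1(2M_1 + M_2)/6 = 27/8, c_1 = M_1/2 = 107/4, d_1 = (M_2 - M_1)/(6h_1) = -153/8. So g'(1) = 27/8.

3.3750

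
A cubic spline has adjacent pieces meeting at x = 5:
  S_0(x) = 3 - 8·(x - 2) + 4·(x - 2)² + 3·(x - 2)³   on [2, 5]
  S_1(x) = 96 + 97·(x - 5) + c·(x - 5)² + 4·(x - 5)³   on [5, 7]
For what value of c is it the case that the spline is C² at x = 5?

S_0''(x) = 8 + 18·(x - 2), so S_0''(5) = 62. On the right, S_1''(5) = 2c, so c = 31.

31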